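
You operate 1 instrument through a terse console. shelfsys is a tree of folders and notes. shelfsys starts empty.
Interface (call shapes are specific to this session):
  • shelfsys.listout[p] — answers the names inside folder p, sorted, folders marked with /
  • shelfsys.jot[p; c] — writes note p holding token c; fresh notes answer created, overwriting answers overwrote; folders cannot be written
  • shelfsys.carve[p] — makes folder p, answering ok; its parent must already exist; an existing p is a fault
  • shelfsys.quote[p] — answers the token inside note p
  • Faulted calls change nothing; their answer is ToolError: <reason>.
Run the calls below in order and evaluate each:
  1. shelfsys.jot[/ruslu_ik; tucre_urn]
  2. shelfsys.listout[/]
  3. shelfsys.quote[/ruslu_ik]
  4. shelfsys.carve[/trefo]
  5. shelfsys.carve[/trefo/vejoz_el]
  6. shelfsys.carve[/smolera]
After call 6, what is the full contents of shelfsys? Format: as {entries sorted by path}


CALL shelfsys.jot[p='/ruslu_ik'; c='tucre_urn']
RET  created
CALL shelfsys.listout[p='/']
RET  [ruslu_ik]
CALL shelfsys.quote[p='/ruslu_ik']
RET  tucre_urn
CALL shelfsys.carve[p='/trefo']
RET  ok
CALL shelfsys.carve[p='/trefo/vejoz_el']
RET  ok
CALL shelfsys.carve[p='/smolera']
RET  ok

Answer: {ruslu_ik=tucre_urn, smolera/, trefo/, trefo/vejoz_el/}


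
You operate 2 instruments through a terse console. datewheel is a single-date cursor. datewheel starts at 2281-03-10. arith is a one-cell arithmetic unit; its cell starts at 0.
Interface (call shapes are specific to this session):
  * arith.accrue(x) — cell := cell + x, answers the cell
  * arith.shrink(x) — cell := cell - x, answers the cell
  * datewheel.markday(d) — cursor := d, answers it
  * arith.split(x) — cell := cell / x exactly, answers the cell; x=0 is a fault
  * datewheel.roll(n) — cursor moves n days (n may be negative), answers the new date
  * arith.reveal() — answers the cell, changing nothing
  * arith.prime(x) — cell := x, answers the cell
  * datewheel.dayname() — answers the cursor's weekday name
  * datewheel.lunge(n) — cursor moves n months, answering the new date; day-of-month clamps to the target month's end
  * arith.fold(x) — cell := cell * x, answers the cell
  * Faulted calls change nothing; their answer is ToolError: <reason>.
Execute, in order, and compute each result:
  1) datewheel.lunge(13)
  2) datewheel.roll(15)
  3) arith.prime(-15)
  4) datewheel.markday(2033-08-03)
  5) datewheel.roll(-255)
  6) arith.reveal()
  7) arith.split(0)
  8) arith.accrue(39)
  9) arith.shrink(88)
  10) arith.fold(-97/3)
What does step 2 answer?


Answer: 2282-04-25

Derivation:
Using datewheel.lunge using n: 13, giving 2282-04-10.
I use datewheel.roll using n: 15, which returns 2282-04-25.
Calling arith.prime using x: -15, yielding -15.
I call datewheel.markday using d: 2033-08-03: 2033-08-03.
I use datewheel.roll using n: -255, giving 2032-11-21.
Now I run arith.reveal, giving -15.
I try arith.split using x: 0, which returns ToolError: division by zero.
Next I call arith.accrue using x: 39, yielding 24.
I invoke arith.shrink using x: 88, → -64.
I invoke arith.fold using x: -97/3, — result: 6208/3.


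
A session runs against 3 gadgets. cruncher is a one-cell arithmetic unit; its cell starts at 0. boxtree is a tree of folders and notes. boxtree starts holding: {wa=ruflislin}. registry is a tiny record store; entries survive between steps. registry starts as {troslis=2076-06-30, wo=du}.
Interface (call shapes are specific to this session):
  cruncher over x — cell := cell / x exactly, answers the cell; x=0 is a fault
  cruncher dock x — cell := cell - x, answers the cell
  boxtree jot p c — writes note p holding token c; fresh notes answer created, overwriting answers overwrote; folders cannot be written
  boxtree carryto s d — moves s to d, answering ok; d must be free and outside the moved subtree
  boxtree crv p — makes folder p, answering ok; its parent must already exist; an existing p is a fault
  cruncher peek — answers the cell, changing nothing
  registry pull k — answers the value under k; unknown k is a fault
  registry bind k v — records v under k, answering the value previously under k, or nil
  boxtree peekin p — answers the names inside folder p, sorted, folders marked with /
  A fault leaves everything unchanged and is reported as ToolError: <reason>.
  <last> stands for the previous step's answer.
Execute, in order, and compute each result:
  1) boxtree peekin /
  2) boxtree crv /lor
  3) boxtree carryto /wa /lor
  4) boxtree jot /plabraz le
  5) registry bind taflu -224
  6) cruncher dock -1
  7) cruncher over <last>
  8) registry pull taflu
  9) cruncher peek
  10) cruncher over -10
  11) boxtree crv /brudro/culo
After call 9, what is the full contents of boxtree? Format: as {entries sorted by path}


> boxtree peekin /
= [wa]
> boxtree crv /lor
= ok
> boxtree carryto /wa /lor
= ToolError: exists
> boxtree jot /plabraz le
= created
> registry bind taflu -224
= nil
> cruncher dock -1
= 1
> cruncher over <last>
= 1
> registry pull taflu
= -224
> cruncher peek
= 1
> cruncher over -10
= -1/10
> boxtree crv /brudro/culo
= ToolError: no parent

Answer: {lor/, plabraz=le, wa=ruflislin}


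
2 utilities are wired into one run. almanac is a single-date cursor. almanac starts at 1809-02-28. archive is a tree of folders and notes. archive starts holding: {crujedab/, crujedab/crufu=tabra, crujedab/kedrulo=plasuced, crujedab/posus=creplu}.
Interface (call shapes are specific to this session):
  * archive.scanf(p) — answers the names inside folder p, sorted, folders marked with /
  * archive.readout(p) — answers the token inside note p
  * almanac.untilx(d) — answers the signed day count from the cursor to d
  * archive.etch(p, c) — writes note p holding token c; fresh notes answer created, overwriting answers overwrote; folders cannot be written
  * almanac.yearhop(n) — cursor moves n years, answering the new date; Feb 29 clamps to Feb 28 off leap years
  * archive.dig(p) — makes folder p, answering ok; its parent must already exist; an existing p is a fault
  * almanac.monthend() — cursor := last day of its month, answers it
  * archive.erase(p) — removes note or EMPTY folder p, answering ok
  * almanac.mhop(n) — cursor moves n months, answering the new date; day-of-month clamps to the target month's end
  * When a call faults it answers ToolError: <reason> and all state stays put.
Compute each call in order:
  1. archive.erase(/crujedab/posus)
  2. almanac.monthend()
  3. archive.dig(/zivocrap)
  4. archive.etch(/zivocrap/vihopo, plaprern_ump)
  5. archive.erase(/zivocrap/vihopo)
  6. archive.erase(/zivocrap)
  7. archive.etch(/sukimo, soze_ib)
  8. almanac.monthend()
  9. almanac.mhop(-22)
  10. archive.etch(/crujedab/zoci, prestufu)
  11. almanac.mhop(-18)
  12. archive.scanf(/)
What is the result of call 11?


>>> archive.erase p→/crujedab/posus
:: ok
>>> almanac.monthend
:: 1809-02-28
>>> archive.dig p→/zivocrap
:: ok
>>> archive.etch p→/zivocrap/vihopo c→plaprern_ump
:: created
>>> archive.erase p→/zivocrap/vihopo
:: ok
>>> archive.erase p→/zivocrap
:: ok
>>> archive.etch p→/sukimo c→soze_ib
:: created
>>> almanac.monthend
:: 1809-02-28
>>> almanac.mhop n→-22
:: 1807-04-28
>>> archive.etch p→/crujedab/zoci c→prestufu
:: created
>>> almanac.mhop n→-18
:: 1805-10-28
>>> archive.scanf p→/
:: [crujedab/, sukimo]

Answer: 1805-10-28


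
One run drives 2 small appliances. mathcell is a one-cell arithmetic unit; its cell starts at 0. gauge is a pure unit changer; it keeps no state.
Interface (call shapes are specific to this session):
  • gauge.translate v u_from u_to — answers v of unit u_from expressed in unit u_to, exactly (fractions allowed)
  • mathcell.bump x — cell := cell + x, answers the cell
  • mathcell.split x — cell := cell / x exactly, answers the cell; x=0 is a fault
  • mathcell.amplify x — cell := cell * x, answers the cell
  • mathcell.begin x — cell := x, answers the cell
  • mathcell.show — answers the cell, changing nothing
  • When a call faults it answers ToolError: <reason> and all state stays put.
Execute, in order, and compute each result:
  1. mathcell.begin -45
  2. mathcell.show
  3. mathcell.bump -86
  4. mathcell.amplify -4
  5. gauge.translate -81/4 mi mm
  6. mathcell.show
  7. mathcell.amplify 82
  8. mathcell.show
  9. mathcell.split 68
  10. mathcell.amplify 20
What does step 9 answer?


Answer: 10742/17

Derivation:
% begin x→-45
[out] -45
% show
[out] -45
% bump x→-86
[out] -131
% amplify x→-4
[out] 524
% translate v→-81/4 u_from→mi u_to→mm
[out] -32589216
% show
[out] 524
% amplify x→82
[out] 42968
% show
[out] 42968
% split x→68
[out] 10742/17
% amplify x→20
[out] 214840/17


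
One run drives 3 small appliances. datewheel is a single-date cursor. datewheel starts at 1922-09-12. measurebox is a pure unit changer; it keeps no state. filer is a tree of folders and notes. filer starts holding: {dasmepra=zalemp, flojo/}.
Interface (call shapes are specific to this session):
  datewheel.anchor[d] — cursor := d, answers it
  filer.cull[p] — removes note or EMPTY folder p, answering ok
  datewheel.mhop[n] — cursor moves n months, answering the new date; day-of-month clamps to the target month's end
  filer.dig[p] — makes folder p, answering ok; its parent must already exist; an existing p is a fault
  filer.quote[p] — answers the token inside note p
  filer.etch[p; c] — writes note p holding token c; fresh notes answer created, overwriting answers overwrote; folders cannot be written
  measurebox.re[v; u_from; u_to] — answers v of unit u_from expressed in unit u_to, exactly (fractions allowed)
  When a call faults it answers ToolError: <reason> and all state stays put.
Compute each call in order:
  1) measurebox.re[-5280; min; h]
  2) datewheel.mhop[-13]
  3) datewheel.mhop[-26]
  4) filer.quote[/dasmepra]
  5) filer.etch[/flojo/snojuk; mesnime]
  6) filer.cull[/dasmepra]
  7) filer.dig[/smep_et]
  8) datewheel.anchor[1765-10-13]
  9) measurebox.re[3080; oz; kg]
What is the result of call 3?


;; 1. measurebox.re(v='-5280', u_from='min', u_to='h') -> -88
;; 2. datewheel.mhop(n='-13') -> 1921-08-12
;; 3. datewheel.mhop(n='-26') -> 1919-06-12
;; 4. filer.quote(p='/dasmepra') -> zalemp
;; 5. filer.etch(p='/flojo/snojuk', c='mesnime') -> created
;; 6. filer.cull(p='/dasmepra') -> ok
;; 7. filer.dig(p='/smep_et') -> ok
;; 8. datewheel.anchor(d='1765-10-13') -> 1765-10-13
;; 9. measurebox.re(v='3080', u_from='oz', u_to='kg') -> 3492661249/40000000

Answer: 1919-06-12


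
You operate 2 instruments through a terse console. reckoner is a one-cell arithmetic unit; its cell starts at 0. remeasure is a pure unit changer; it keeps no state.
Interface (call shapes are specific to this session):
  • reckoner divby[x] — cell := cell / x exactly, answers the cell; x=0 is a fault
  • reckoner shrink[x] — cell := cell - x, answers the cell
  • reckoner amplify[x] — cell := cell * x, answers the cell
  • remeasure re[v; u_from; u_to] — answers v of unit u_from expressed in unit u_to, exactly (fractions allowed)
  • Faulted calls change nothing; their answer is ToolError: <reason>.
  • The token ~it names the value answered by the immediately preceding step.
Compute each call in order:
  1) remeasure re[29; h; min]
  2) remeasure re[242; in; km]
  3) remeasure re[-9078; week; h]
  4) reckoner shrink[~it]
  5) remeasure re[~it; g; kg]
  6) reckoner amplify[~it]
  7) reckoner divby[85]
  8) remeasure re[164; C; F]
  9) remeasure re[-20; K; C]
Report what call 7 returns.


Answer: 17102516256/625

Derivation:
→ remeasure re(v=29, u_from=h, u_to=min)
← 1740
→ remeasure re(v=242, u_from=in, u_to=km)
← 15367/2500000
→ remeasure re(v=-9078, u_from=week, u_to=h)
← -1525104
→ reckoner shrink(x=~it)
← 1525104
→ remeasure re(v=~it, u_from=g, u_to=kg)
← 190638/125
→ reckoner amplify(x=~it)
← 290742776352/125
→ reckoner divby(x=85)
← 17102516256/625
→ remeasure re(v=164, u_from=C, u_to=F)
← 1636/5
→ remeasure re(v=-20, u_from=K, u_to=C)
← -5863/20


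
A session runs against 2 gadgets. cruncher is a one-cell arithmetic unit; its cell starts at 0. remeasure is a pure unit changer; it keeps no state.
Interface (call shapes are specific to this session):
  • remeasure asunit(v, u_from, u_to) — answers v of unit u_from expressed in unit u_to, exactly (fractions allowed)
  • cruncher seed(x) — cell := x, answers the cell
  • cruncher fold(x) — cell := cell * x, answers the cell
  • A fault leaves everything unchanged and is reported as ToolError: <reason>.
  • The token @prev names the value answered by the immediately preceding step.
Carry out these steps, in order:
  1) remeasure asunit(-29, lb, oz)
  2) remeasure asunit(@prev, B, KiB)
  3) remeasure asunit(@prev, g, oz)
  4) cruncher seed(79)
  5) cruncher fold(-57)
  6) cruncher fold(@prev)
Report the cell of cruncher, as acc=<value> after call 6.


Answer: acc=20277009

Derivation:
>>> remeasure asunit -29 lb oz
= -464
>>> remeasure asunit @prev B KiB
= -29/64
>>> remeasure asunit @prev g oz
= -725000/45359237
>>> cruncher seed 79
= 79
>>> cruncher fold -57
= -4503
>>> cruncher fold @prev
= 20277009


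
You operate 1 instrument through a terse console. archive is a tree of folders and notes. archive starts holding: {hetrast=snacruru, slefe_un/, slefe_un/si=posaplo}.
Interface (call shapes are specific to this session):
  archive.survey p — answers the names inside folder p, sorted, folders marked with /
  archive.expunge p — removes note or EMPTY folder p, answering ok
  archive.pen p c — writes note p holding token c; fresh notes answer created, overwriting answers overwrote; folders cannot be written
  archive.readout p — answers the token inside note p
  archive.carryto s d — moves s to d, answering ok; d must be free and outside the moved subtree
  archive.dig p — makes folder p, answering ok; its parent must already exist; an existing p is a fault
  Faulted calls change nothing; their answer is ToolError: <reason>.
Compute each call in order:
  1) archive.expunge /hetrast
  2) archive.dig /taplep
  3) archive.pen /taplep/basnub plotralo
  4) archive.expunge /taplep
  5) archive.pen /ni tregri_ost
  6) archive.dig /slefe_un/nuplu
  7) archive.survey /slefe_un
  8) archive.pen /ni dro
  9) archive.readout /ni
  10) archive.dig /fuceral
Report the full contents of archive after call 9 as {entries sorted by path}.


Step: archive.expunge[p: /hetrast]
Result: ok
Step: archive.dig[p: /taplep]
Result: ok
Step: archive.pen[p: /taplep/basnub; c: plotralo]
Result: created
Step: archive.expunge[p: /taplep]
Result: ToolError: not empty
Step: archive.pen[p: /ni; c: tregri_ost]
Result: created
Step: archive.dig[p: /slefe_un/nuplu]
Result: ok
Step: archive.survey[p: /slefe_un]
Result: [nuplu/, si]
Step: archive.pen[p: /ni; c: dro]
Result: overwrote
Step: archive.readout[p: /ni]
Result: dro
Step: archive.dig[p: /fuceral]
Result: ok

Answer: {ni=dro, slefe_un/, slefe_un/nuplu/, slefe_un/si=posaplo, taplep/, taplep/basnub=plotralo}


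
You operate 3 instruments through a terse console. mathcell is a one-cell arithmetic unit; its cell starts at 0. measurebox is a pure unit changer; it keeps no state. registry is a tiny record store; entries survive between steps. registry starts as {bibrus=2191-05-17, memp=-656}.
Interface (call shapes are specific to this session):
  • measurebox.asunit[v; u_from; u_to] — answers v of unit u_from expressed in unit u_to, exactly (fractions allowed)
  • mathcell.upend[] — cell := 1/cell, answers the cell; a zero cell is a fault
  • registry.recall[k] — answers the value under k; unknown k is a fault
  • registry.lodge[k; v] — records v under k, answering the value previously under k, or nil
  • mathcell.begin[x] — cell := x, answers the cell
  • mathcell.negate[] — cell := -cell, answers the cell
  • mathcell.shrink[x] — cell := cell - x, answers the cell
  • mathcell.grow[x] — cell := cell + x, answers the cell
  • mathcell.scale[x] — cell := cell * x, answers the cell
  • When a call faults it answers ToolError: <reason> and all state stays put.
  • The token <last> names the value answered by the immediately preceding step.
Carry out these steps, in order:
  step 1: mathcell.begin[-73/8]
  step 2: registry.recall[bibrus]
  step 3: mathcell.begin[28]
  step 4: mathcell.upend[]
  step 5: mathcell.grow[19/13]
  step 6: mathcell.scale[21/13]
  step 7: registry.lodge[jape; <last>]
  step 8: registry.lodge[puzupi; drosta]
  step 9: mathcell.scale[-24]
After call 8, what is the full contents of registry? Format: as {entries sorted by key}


-> begin(x: -73/8)
<- -73/8
-> recall(k: bibrus)
<- 2191-05-17
-> begin(x: 28)
<- 28
-> upend()
<- 1/28
-> grow(x: 19/13)
<- 545/364
-> scale(x: 21/13)
<- 1635/676
-> lodge(k: jape, v: <last>)
<- nil
-> lodge(k: puzupi, v: drosta)
<- nil
-> scale(x: -24)
<- -9810/169

Answer: {bibrus=2191-05-17, jape=1635/676, memp=-656, puzupi=drosta}


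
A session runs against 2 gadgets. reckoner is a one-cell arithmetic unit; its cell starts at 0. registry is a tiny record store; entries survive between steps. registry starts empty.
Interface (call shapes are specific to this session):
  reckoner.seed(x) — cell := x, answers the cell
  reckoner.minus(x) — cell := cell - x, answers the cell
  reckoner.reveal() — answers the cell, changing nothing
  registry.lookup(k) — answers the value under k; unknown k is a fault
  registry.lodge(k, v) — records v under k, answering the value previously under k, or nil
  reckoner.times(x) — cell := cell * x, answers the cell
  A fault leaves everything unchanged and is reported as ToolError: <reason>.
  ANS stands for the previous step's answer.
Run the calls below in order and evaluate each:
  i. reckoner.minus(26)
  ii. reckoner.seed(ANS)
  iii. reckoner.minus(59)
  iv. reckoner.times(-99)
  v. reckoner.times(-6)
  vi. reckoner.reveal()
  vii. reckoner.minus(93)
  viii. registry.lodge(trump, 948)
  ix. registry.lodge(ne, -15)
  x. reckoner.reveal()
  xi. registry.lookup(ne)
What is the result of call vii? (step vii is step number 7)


Answer: -50583

Derivation:
Next I call minus passing x→26, and see -26.
Calling seed passing x→ANS, giving -26.
I use minus passing x→59: -85.
Invoking times passing x→-99, giving 8415.
Invoking times passing x→-6, giving -50490.
I use reveal(), and get -50490.
Now I run minus passing x→93, — result: -50583.
I try lodge passing k→trump, v→948, which returns nil.
I run lodge passing k→ne, v→-15, yielding nil.
I try reveal(): -50583.
Using lookup passing k→ne, and observe -15.


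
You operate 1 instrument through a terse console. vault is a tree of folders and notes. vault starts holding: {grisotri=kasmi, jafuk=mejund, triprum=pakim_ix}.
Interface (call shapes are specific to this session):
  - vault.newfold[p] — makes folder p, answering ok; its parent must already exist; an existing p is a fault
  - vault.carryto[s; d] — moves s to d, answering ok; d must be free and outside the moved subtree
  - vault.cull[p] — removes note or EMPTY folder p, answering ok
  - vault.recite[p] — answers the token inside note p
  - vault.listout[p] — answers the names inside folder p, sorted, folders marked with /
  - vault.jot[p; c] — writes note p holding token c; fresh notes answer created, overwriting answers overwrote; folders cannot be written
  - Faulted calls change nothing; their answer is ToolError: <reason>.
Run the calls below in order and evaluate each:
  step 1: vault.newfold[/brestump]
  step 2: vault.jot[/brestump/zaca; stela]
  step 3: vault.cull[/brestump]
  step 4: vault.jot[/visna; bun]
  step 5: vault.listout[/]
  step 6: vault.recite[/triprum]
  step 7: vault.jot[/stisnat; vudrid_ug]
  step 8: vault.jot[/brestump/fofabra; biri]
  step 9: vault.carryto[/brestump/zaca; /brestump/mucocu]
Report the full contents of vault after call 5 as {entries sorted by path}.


! 1. vault.newfold(p→/brestump) => ok
! 2. vault.jot(p→/brestump/zaca, c→stela) => created
! 3. vault.cull(p→/brestump) => ToolError: not empty
! 4. vault.jot(p→/visna, c→bun) => created
! 5. vault.listout(p→/) => [brestump/, grisotri, jafuk, triprum, visna]
! 6. vault.recite(p→/triprum) => pakim_ix
! 7. vault.jot(p→/stisnat, c→vudrid_ug) => created
! 8. vault.jot(p→/brestump/fofabra, c→biri) => created
! 9. vault.carryto(s→/brestump/zaca, d→/brestump/mucocu) => ok

Answer: {brestump/, brestump/zaca=stela, grisotri=kasmi, jafuk=mejund, triprum=pakim_ix, visna=bun}


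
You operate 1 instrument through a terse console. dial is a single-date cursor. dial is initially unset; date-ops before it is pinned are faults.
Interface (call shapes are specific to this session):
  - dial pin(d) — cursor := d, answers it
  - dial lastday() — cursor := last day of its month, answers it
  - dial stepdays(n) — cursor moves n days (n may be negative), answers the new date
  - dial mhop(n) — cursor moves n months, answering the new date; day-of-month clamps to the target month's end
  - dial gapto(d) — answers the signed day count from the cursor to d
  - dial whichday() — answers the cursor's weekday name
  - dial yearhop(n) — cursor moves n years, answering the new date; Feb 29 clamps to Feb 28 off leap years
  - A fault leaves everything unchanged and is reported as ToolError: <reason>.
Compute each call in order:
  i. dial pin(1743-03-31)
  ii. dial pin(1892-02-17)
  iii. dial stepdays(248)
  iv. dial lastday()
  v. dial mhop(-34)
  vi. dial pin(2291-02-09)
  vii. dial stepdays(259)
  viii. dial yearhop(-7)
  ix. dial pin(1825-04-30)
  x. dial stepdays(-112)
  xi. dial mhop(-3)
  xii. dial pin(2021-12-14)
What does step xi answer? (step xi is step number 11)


Answer: 1824-10-08

Derivation:
>> dial pin(1743-03-31)
<< 1743-03-31
>> dial pin(1892-02-17)
<< 1892-02-17
>> dial stepdays(248)
<< 1892-10-22
>> dial lastday()
<< 1892-10-31
>> dial mhop(-34)
<< 1889-12-31
>> dial pin(2291-02-09)
<< 2291-02-09
>> dial stepdays(259)
<< 2291-10-26
>> dial yearhop(-7)
<< 2284-10-26
>> dial pin(1825-04-30)
<< 1825-04-30
>> dial stepdays(-112)
<< 1825-01-08
>> dial mhop(-3)
<< 1824-10-08
>> dial pin(2021-12-14)
<< 2021-12-14


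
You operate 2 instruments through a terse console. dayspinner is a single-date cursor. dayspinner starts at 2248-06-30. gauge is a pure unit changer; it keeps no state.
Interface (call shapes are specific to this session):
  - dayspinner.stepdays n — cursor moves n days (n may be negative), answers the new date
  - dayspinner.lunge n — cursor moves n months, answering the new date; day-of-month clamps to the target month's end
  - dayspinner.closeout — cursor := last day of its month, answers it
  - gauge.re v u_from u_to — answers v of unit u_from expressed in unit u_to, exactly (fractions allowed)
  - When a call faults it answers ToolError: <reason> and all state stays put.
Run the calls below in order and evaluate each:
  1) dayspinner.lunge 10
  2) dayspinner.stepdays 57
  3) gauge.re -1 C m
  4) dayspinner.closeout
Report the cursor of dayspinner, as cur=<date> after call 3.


Answer: cur=2249-06-26

Derivation:
> lunge 10
  2249-04-30
> stepdays 57
  2249-06-26
> re -1 C m
  ToolError: incompatible units
> closeout
  2249-06-30


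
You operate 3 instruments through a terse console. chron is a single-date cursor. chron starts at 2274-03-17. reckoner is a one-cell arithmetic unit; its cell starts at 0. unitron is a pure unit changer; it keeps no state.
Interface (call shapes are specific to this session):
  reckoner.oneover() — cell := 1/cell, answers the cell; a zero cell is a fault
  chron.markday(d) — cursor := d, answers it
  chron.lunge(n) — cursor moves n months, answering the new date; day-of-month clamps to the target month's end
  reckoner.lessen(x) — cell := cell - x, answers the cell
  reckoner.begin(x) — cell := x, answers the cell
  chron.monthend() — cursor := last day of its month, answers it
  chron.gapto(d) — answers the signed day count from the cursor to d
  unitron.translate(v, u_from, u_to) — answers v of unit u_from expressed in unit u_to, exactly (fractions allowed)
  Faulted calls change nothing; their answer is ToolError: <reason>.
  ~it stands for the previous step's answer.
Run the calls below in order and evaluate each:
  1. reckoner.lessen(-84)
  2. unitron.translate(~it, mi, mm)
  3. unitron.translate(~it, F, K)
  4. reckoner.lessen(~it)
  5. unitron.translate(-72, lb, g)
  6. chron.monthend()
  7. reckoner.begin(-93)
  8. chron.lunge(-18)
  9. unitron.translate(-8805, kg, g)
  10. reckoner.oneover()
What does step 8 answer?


==> reckoner.lessen(x=-84)
<== 84
==> unitron.translate(v=~it, u_from=mi, u_to=mm)
<== 135184896
==> unitron.translate(v=~it, u_from=F, u_to=K)
<== 13518535567/180
==> reckoner.lessen(x=~it)
<== -13518520447/180
==> unitron.translate(v=-72, u_from=lb, u_to=g)
<== -408233133/12500
==> chron.monthend()
<== 2274-03-31
==> reckoner.begin(x=-93)
<== -93
==> chron.lunge(n=-18)
<== 2272-09-30
==> unitron.translate(v=-8805, u_from=kg, u_to=g)
<== -8805000
==> reckoner.oneover()
<== -1/93

Answer: 2272-09-30


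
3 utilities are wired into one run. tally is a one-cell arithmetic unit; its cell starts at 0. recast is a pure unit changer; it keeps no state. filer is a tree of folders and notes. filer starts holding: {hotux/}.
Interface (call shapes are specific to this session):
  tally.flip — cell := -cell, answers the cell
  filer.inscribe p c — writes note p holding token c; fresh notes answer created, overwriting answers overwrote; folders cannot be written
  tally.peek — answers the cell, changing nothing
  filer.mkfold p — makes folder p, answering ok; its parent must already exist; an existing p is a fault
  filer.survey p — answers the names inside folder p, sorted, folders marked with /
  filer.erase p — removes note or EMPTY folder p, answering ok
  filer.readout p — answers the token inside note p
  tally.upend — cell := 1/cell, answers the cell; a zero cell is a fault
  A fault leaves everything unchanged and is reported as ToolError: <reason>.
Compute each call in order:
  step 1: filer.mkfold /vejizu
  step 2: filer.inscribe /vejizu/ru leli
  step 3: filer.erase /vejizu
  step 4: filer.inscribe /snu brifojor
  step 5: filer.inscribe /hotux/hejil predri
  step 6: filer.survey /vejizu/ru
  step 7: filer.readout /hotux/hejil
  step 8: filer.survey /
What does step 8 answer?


Answer: [hotux/, snu, vejizu/]

Derivation:
Invoking filer.mkfold(p=/vejizu), → ok.
I call filer.inscribe(p=/vejizu/ru, c=leli), and get created.
Calling filer.erase(p=/vejizu), — result: ToolError: not empty.
I invoke filer.inscribe(p=/snu, c=brifojor), and see created.
Using filer.inscribe(p=/hotux/hejil, c=predri), — result: created.
I use filer.survey(p=/vejizu/ru), and observe ToolError: not a directory.
Calling filer.readout(p=/hotux/hejil), yielding predri.
I run filer.survey(p=/), — result: [hotux/, snu, vejizu/].


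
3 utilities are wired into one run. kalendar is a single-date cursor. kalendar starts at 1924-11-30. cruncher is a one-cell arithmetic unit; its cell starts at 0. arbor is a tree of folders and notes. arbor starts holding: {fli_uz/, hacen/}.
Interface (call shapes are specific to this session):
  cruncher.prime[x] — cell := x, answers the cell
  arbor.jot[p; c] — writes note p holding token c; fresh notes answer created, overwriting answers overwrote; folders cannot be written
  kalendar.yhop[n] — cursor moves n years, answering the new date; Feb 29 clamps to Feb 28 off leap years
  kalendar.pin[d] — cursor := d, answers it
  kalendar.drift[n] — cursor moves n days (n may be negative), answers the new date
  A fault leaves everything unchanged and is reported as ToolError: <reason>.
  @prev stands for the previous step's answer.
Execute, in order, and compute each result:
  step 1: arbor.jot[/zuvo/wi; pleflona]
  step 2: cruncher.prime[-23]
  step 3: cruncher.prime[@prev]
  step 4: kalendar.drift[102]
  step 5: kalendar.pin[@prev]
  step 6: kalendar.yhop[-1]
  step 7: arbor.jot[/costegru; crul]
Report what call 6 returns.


Do: arbor.jot[p: /zuvo/wi; c: pleflona]
See: ToolError: no parent
Do: cruncher.prime[x: -23]
See: -23
Do: cruncher.prime[x: @prev]
See: -23
Do: kalendar.drift[n: 102]
See: 1925-03-12
Do: kalendar.pin[d: @prev]
See: 1925-03-12
Do: kalendar.yhop[n: -1]
See: 1924-03-12
Do: arbor.jot[p: /costegru; c: crul]
See: created

Answer: 1924-03-12


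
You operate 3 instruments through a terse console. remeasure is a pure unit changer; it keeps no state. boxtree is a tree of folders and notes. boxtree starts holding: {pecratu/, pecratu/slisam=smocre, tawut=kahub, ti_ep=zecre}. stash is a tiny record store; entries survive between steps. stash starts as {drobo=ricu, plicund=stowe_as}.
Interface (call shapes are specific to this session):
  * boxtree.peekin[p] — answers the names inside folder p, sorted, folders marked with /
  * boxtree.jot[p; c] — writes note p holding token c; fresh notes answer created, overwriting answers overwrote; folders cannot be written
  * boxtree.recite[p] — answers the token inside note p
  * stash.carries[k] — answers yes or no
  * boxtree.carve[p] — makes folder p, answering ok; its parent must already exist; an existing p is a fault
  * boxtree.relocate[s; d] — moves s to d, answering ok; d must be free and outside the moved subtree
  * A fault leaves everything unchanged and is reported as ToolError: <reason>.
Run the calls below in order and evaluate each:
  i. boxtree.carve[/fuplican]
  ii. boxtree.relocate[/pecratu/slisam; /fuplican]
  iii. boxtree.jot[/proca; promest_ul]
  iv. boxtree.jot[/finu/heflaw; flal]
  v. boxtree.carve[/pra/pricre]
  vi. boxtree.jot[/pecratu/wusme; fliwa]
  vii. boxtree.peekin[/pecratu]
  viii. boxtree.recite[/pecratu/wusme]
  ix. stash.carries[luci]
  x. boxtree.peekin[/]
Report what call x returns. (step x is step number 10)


Act: carve[p→/fuplican]
Obs: ok
Act: relocate[s→/pecratu/slisam; d→/fuplican]
Obs: ToolError: exists
Act: jot[p→/proca; c→promest_ul]
Obs: created
Act: jot[p→/finu/heflaw; c→flal]
Obs: ToolError: no parent
Act: carve[p→/pra/pricre]
Obs: ToolError: no parent
Act: jot[p→/pecratu/wusme; c→fliwa]
Obs: created
Act: peekin[p→/pecratu]
Obs: [slisam, wusme]
Act: recite[p→/pecratu/wusme]
Obs: fliwa
Act: carries[k→luci]
Obs: no
Act: peekin[p→/]
Obs: [fuplican/, pecratu/, proca, tawut, ti_ep]

Answer: [fuplican/, pecratu/, proca, tawut, ti_ep]


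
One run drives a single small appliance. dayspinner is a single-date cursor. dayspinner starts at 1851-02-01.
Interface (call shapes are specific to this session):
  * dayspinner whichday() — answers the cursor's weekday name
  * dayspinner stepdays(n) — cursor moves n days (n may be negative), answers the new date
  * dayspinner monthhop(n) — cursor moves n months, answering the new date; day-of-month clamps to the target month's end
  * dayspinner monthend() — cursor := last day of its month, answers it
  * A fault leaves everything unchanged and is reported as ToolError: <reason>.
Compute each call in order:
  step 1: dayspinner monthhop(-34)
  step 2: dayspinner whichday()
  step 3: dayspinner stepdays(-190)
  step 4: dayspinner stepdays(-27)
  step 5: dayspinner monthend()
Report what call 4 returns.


Answer: 1847-08-28

Derivation:
→ dayspinner monthhop(n='-34')
← 1848-04-01
→ dayspinner whichday()
← Saturday
→ dayspinner stepdays(n='-190')
← 1847-09-24
→ dayspinner stepdays(n='-27')
← 1847-08-28
→ dayspinner monthend()
← 1847-08-31


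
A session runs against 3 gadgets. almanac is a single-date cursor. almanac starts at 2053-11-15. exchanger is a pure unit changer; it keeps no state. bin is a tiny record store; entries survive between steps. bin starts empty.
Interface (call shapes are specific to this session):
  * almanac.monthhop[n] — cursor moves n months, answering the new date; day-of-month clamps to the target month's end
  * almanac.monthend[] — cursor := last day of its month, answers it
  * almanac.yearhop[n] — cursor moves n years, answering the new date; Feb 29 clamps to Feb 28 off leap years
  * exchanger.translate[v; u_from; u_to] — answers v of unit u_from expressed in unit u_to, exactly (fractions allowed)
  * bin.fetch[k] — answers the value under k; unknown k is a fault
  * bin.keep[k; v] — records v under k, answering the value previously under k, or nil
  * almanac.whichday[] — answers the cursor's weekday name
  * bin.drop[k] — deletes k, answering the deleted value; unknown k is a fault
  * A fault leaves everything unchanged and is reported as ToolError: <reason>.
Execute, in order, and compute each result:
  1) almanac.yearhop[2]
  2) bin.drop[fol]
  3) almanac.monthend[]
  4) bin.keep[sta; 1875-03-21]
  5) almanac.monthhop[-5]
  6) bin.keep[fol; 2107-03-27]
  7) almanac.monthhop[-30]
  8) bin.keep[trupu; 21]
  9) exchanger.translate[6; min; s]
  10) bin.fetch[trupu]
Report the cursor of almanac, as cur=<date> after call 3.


Answer: cur=2055-11-30

Derivation:
;; almanac.yearhop(n: 2) == 2055-11-15
;; bin.drop(k: fol) == ToolError: no such key fol
;; almanac.monthend() == 2055-11-30
;; bin.keep(k: sta, v: 1875-03-21) == nil
;; almanac.monthhop(n: -5) == 2055-06-30
;; bin.keep(k: fol, v: 2107-03-27) == nil
;; almanac.monthhop(n: -30) == 2052-12-30
;; bin.keep(k: trupu, v: 21) == nil
;; exchanger.translate(v: 6, u_from: min, u_to: s) == 360
;; bin.fetch(k: trupu) == 21


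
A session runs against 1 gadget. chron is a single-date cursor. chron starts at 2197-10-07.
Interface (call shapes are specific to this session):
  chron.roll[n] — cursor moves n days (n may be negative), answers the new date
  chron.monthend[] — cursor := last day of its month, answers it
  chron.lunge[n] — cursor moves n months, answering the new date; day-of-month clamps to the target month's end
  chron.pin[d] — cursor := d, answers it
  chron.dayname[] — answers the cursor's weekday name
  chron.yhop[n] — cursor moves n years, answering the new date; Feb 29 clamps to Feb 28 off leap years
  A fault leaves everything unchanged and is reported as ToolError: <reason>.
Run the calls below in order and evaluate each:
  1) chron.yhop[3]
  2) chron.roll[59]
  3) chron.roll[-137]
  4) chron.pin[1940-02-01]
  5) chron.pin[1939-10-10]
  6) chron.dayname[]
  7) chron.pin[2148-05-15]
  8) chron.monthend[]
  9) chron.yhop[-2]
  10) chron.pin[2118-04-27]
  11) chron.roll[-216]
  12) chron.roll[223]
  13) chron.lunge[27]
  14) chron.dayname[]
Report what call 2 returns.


-> chron.yhop(3)
<- 2200-10-07
-> chron.roll(59)
<- 2200-12-05
-> chron.roll(-137)
<- 2200-07-21
-> chron.pin(1940-02-01)
<- 1940-02-01
-> chron.pin(1939-10-10)
<- 1939-10-10
-> chron.dayname()
<- Tuesday
-> chron.pin(2148-05-15)
<- 2148-05-15
-> chron.monthend()
<- 2148-05-31
-> chron.yhop(-2)
<- 2146-05-31
-> chron.pin(2118-04-27)
<- 2118-04-27
-> chron.roll(-216)
<- 2117-09-23
-> chron.roll(223)
<- 2118-05-04
-> chron.lunge(27)
<- 2120-08-04
-> chron.dayname()
<- Sunday

Answer: 2200-12-05


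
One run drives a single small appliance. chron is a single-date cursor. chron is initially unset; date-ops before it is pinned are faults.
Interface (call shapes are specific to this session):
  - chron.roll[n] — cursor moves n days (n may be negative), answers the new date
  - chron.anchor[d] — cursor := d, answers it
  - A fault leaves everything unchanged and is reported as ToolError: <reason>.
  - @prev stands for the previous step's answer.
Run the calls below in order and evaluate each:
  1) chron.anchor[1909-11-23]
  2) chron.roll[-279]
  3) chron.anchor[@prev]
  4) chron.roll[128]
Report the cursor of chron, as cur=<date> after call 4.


// 1. chron.anchor(d: 1909-11-23) -> 1909-11-23
// 2. chron.roll(n: -279) -> 1909-02-17
// 3. chron.anchor(d: @prev) -> 1909-02-17
// 4. chron.roll(n: 128) -> 1909-06-25

Answer: cur=1909-06-25


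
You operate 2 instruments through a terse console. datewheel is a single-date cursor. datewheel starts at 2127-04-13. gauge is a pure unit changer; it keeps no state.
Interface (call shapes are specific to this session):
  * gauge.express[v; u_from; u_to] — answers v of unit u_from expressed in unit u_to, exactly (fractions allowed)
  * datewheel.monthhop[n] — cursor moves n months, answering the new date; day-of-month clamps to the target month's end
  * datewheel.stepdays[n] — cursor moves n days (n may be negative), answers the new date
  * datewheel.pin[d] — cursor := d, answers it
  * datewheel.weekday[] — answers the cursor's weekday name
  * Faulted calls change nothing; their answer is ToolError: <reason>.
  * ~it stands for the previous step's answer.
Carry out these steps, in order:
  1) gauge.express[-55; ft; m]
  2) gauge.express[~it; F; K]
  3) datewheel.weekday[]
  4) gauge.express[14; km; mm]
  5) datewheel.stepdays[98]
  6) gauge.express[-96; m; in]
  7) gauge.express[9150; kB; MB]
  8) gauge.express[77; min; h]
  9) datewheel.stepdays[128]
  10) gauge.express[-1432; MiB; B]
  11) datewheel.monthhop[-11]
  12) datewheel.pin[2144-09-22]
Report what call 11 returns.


-> gauge.express(v: -55, u_from: ft, u_to: m)
<- -4191/250
-> gauge.express(v: ~it, u_from: F, u_to: K)
<- 221453/900
-> datewheel.weekday()
<- Sunday
-> gauge.express(v: 14, u_from: km, u_to: mm)
<- 14000000
-> datewheel.stepdays(n: 98)
<- 2127-07-20
-> gauge.express(v: -96, u_from: m, u_to: in)
<- -480000/127
-> gauge.express(v: 9150, u_from: kB, u_to: MB)
<- 183/20
-> gauge.express(v: 77, u_from: min, u_to: h)
<- 77/60
-> datewheel.stepdays(n: 128)
<- 2127-11-25
-> gauge.express(v: -1432, u_from: MiB, u_to: B)
<- -1501560832
-> datewheel.monthhop(n: -11)
<- 2126-12-25
-> datewheel.pin(d: 2144-09-22)
<- 2144-09-22

Answer: 2126-12-25


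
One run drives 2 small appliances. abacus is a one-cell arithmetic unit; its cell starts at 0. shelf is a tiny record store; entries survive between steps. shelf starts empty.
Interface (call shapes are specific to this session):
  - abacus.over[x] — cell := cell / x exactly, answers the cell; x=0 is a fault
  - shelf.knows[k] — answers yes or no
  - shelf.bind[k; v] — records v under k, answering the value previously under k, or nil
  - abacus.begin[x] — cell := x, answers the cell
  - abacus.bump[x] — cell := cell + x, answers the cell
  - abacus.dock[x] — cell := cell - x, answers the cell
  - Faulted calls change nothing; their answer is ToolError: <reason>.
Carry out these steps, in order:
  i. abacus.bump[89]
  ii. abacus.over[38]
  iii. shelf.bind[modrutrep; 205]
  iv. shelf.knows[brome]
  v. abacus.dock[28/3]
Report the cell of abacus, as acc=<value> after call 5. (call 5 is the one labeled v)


CALL abacus.bump[89]
RET  89
CALL abacus.over[38]
RET  89/38
CALL shelf.bind[modrutrep; 205]
RET  nil
CALL shelf.knows[brome]
RET  no
CALL abacus.dock[28/3]
RET  -797/114

Answer: acc=-797/114


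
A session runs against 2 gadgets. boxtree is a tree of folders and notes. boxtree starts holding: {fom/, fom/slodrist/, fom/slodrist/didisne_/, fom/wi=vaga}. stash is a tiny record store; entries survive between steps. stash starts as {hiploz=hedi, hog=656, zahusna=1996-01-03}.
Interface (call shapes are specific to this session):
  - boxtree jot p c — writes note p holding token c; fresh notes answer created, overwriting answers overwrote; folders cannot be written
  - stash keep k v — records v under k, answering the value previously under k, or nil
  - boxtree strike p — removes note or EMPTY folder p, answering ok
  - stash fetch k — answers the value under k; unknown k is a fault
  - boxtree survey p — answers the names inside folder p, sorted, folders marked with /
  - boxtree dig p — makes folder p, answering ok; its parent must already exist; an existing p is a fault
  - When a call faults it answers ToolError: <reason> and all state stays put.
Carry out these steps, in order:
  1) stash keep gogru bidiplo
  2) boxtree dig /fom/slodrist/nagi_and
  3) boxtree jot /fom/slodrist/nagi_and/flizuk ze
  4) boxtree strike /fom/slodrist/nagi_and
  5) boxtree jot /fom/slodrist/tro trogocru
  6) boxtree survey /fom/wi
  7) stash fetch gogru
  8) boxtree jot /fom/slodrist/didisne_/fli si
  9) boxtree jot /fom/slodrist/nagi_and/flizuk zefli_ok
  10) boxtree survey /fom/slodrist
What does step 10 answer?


-> stash keep(k→gogru, v→bidiplo)
<- nil
-> boxtree dig(p→/fom/slodrist/nagi_and)
<- ok
-> boxtree jot(p→/fom/slodrist/nagi_and/flizuk, c→ze)
<- created
-> boxtree strike(p→/fom/slodrist/nagi_and)
<- ToolError: not empty
-> boxtree jot(p→/fom/slodrist/tro, c→trogocru)
<- created
-> boxtree survey(p→/fom/wi)
<- ToolError: not a directory
-> stash fetch(k→gogru)
<- bidiplo
-> boxtree jot(p→/fom/slodrist/didisne_/fli, c→si)
<- created
-> boxtree jot(p→/fom/slodrist/nagi_and/flizuk, c→zefli_ok)
<- overwrote
-> boxtree survey(p→/fom/slodrist)
<- [didisne_/, nagi_and/, tro]

Answer: [didisne_/, nagi_and/, tro]
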